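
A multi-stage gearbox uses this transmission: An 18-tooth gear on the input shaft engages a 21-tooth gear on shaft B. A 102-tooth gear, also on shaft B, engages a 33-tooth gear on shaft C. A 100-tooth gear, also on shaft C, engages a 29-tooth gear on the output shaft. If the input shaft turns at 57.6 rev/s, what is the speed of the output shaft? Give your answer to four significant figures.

526.2 rev/s

Gear mesh: ratio = 21/18 = 1.1667, so shaft B turns at 57.6 / 1.1667 = 49.371 rev/s.
Gear mesh: ratio = 33/102 = 0.32353, so shaft C turns at 49.371 / 0.32353 = 152.6 rev/s.
Gear mesh: ratio = 29/100 = 0.29, so the output shaft turns at 152.6 / 0.29 = 526.22 rev/s.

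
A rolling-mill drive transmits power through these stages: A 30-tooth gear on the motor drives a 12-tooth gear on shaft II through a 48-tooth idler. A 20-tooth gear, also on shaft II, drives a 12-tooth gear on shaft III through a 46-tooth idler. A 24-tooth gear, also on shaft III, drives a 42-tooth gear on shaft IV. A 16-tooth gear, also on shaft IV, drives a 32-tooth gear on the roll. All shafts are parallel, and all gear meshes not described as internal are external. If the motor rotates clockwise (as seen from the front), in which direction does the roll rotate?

the motor → shaft II: driver → idler → driven is 2 external meshes, 2 reversals → CW.
shaft II → shaft III: driver → idler → driven is 2 external meshes, 2 reversals → CW.
shaft III → shaft IV: external mesh, 1 reversal → CCW.
shaft IV → the roll: external mesh, 1 reversal → CW.
6 reversals in total — an even number — so the roll turns the same way as the motor.

clockwise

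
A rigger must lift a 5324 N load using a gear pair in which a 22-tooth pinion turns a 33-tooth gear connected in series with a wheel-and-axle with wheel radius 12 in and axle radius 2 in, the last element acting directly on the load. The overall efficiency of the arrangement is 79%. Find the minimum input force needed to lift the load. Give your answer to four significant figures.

748.8 N

Gear pair MA = 33/22 = 1.5.
Wheel-and-axle MA = R/r = 12/2 = 6.
Combined ideal MA = 1.5 × 6 = 9.
Actual MA = 9 × 0.79 = 7.11.
Effort = load / actual MA = 5324 / 7.11 = 748.8 N.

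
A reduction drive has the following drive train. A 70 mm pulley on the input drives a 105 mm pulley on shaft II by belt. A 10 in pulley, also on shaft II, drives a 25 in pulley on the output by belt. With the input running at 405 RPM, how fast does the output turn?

belt 105/70 = 1.5 → 405/1.5 = 270 RPM
belt 25/10 = 2.5 → 270/2.5 = 108 RPM

108 RPM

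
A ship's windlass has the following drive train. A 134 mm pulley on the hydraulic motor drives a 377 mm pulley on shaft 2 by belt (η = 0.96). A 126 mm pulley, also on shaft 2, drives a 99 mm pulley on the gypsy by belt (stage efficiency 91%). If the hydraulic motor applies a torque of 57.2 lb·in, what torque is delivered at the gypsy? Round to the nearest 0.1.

After the belt (377/134): 57.2 × 2.8134 × 0.96 = 154.49 lb·in
After the belt (99/126): 154.49 × 0.78571 × 0.91 = 110.46 lb·in

110.5 lb·in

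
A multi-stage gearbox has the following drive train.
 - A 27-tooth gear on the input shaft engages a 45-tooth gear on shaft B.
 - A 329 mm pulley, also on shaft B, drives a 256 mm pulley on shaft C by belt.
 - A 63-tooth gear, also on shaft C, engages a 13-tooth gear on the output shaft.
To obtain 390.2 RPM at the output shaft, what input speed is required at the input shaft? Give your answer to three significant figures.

Overall ratio R = 1.6667 × 0.77812 × 0.20635 = 0.26761.
Required input speed = output speed × R = 390.2 × 0.26761 = 104.42 RPM.

104 RPM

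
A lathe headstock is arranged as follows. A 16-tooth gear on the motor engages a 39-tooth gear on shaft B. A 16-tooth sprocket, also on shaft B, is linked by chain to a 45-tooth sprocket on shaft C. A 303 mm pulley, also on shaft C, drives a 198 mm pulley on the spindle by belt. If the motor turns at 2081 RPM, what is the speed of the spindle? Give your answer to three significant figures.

465 RPM

gear mesh 39/16 = 2.4375 → 2081/2.4375 = 853.74 RPM
chain 45/16 = 2.8125 → 853.74/2.8125 = 303.55 RPM
belt 198/303 = 0.65347 → 303.55/0.65347 = 464.53 RPM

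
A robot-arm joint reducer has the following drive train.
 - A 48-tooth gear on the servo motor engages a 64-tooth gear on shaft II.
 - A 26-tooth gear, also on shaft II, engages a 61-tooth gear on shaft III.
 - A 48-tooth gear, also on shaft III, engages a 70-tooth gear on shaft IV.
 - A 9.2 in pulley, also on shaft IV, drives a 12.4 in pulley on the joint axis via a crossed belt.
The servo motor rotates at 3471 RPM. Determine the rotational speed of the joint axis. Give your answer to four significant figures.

564.5 RPM

gear mesh 64/48 = 1.3333 → 3471/1.3333 = 2603.2 RPM
gear mesh 61/26 = 2.3462 → 2603.2/2.3462 = 1109.6 RPM
gear mesh 70/48 = 1.4583 → 1109.6/1.4583 = 760.86 RPM
belt 12.4/9.2 = 1.3478 → 760.86/1.3478 = 564.51 RPM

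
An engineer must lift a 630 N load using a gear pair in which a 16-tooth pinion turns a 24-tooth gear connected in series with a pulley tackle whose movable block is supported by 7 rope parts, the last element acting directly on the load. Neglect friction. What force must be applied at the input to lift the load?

Gear pair MA = 24/16 = 1.5.
Block-and-tackle MA = number of supporting rope parts = 7.
Combined ideal MA = 1.5 × 7 = 10.5.
Effort = load / MA = 630 / 10.5 = 60 N.

60 N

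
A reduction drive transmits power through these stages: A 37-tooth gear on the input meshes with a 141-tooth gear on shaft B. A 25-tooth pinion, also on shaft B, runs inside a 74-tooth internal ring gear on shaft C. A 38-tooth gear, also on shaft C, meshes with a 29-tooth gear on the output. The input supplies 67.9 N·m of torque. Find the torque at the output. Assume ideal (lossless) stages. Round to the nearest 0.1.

Gear mesh: ratio = 141/37 = 3.8108; torque at shaft B = 67.9 × 3.8108 = 258.75 N·m.
Internal gear: ratio = 74/25 = 2.96; torque at shaft C = 258.75 × 2.96 = 765.91 N·m.
Gear mesh: ratio = 29/38 = 0.76316; torque at the output = 765.91 × 0.76316 = 584.51 N·m.

584.5 N·m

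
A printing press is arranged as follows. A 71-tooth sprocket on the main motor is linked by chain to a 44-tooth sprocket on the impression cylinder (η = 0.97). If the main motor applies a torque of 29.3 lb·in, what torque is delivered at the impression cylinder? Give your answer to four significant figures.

17.61 lb·in

After the chain (44/71): 29.3 × 0.61972 × 0.97 = 17.613 lb·in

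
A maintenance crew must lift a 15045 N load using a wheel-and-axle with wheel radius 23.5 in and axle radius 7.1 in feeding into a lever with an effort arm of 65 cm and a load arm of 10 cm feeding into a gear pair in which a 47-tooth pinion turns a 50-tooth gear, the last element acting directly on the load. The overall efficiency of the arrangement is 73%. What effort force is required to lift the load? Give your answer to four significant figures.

Wheel-and-axle MA = R/r = 23.5/7.1 = 3.3099.
Lever MA = effort arm / load arm = 65/10 = 6.5.
Gear pair MA = 50/47 = 1.0638.
Combined ideal MA = 3.3099 × 6.5 × 1.0638 = 22.887.
Actual MA = 22.887 × 0.73 = 16.708.
Effort = load / actual MA = 15045 / 16.708 = 900.48 N.

900.5 N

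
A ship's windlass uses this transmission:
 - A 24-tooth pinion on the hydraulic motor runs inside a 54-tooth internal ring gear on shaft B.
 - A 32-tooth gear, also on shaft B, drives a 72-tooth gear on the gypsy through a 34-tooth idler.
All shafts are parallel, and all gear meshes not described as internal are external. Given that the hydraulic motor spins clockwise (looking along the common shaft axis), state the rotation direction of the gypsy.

clockwise

the hydraulic motor → shaft B: internal mesh, same direction → CW.
shaft B → the gypsy: driver → idler → driven is 2 external meshes, 2 reversals → CW.
2 reversals in total — an even number — so the gypsy turns the same way as the hydraulic motor.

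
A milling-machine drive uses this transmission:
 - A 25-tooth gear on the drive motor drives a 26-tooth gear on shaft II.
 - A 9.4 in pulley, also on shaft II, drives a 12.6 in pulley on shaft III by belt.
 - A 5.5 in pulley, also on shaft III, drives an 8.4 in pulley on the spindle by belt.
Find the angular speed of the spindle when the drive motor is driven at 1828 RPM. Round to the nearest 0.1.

858.6 RPM

the drive motor → shaft II (gear mesh, 26/25): 1828 ÷ 1.04 = 1757.7 RPM
shaft II → shaft III (belt, 12.6/9.4): 1757.7 ÷ 1.3404 = 1311.3 RPM
shaft III → the spindle (belt, 8.4/5.5): 1311.3 ÷ 1.5273 = 858.59 RPM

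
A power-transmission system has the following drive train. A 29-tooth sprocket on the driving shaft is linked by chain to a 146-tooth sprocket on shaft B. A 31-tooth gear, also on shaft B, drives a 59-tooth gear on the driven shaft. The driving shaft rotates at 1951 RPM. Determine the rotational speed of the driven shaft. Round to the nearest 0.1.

Chain: ratio = 146/29 = 5.0345, so shaft B turns at 1951 / 5.0345 = 387.53 RPM.
Gear mesh: ratio = 59/31 = 1.9032, so the driven shaft turns at 387.53 / 1.9032 = 203.62 RPM.

203.6 RPM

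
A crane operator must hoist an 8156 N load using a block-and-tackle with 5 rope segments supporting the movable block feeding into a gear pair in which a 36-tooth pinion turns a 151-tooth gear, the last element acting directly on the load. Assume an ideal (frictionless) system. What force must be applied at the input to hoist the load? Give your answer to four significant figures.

388.9 N

Block-and-tackle MA = number of supporting rope parts = 5.
Gear pair MA = 151/36 = 4.1944.
Combined ideal MA = 5 × 4.1944 = 20.972.
Effort = load / MA = 8156 / 20.972 = 388.9 N.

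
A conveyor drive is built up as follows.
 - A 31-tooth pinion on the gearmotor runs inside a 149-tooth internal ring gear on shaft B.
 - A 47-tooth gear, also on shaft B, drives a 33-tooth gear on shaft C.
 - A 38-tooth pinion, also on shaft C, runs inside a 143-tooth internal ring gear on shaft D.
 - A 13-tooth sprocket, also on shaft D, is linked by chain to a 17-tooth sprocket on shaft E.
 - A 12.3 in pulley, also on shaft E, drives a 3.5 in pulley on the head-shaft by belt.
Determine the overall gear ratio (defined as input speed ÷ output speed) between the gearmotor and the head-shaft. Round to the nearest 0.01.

Each stage contributes driven/driver: internal gear 149/31 = 4.8065, gear mesh 33/47 = 0.70213, internal gear 143/38 = 3.7632, chain 17/13 = 1.3077, belt 3.5/12.3 = 0.28455.
Overall: 4.8065 × 0.70213 × 3.7632 × 1.3077 × 0.28455 = 4.7257.

4.73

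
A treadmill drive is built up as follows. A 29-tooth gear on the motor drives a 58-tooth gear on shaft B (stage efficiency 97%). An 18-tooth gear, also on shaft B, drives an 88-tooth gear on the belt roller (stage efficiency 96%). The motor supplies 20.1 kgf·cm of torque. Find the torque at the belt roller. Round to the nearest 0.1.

183.0 kgf·cm

Gear mesh: ratio = 58/29 = 2; torque at shaft B = 20.1 × 2 × 0.97 = 38.994 kgf·cm.
Gear mesh: ratio = 88/18 = 4.8889; torque at the belt roller = 38.994 × 4.8889 × 0.96 = 183.01 kgf·cm.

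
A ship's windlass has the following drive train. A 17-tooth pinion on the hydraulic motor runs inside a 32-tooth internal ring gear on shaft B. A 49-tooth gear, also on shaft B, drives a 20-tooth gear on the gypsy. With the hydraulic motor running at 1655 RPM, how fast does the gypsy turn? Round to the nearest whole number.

2154 RPM

internal gear 32/17 = 1.8824 → 1655/1.8824 = 879.22 RPM
gear mesh 20/49 = 0.40816 → 879.22/0.40816 = 2154.1 RPM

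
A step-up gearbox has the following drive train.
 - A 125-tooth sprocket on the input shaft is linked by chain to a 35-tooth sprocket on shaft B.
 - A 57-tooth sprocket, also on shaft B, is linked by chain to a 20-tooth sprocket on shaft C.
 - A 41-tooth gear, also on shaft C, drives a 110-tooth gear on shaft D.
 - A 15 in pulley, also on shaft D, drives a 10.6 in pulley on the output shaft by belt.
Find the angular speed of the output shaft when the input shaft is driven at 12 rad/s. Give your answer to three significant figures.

Chain: ratio = 35/125 = 0.28, so shaft B turns at 12 / 0.28 = 42.857 rad/s.
Chain: ratio = 20/57 = 0.35088, so shaft C turns at 42.857 / 0.35088 = 122.14 rad/s.
Gear mesh: ratio = 110/41 = 2.6829, so shaft D turns at 122.14 / 2.6829 = 45.526 rad/s.
Belt: ratio = 10.6/15 = 0.70667, so the output shaft turns at 45.526 / 0.70667 = 64.424 rad/s.

64.4 rad/s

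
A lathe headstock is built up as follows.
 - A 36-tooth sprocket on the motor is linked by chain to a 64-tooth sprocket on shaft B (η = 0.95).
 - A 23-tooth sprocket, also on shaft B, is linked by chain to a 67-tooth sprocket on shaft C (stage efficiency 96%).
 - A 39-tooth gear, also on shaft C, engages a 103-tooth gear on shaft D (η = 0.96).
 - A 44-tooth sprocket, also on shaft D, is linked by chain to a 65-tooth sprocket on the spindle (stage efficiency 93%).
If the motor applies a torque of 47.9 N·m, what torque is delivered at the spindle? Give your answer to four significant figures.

Chain: ratio = 64/36 = 1.7778; torque at shaft B = 47.9 × 1.7778 × 0.95 = 80.898 N·m.
Chain: ratio = 67/23 = 2.913; torque at shaft C = 80.898 × 2.913 × 0.96 = 226.23 N·m.
Gear mesh: ratio = 103/39 = 2.641; torque at shaft D = 226.23 × 2.641 × 0.96 = 573.59 N·m.
Chain: ratio = 65/44 = 1.4773; torque at the spindle = 573.59 × 1.4773 × 0.93 = 788.03 N·m.

788.0 N·m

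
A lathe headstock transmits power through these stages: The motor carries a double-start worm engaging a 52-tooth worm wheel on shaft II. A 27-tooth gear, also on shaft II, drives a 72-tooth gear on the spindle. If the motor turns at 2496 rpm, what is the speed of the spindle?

the motor → shaft II (worm, 52/2): 2496 ÷ 26 = 96 rpm
shaft II → the spindle (gear mesh, 72/27): 96 ÷ 2.6667 = 36 rpm

36 rpm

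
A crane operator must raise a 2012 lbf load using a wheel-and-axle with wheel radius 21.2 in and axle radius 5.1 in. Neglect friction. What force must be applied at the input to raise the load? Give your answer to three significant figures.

Wheel-and-axle MA = R/r = 21.2/5.1 = 4.1569.
Effort = load / MA = 2012 / 4.1569 = 484.02 lbf.

484 lbf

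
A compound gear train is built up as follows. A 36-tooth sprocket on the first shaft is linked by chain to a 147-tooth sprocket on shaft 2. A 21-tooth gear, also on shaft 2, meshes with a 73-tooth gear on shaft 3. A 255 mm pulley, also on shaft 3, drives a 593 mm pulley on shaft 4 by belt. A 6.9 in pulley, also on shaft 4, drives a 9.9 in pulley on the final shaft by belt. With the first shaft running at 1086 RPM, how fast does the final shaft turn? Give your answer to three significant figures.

the first shaft → shaft 2 (chain, 147/36): 1086 ÷ 4.0833 = 265.96 RPM
shaft 2 → shaft 3 (gear mesh, 73/21): 265.96 ÷ 3.4762 = 76.509 RPM
shaft 3 → shaft 4 (belt, 593/255): 76.509 ÷ 2.3255 = 32.9 RPM
shaft 4 → the final shaft (belt, 9.9/6.9): 32.9 ÷ 1.4348 = 22.93 RPM

22.9 RPM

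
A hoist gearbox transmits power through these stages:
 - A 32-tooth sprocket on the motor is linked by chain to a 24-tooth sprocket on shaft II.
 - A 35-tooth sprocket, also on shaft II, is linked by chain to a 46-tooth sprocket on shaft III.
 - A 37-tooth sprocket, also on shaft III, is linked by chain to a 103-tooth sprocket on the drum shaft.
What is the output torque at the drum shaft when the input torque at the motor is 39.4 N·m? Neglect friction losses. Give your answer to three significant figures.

Chain: ratio = 24/32 = 0.75; torque at shaft II = 39.4 × 0.75 = 29.55 N·m.
Chain: ratio = 46/35 = 1.3143; torque at shaft III = 29.55 × 1.3143 = 38.837 N·m.
Chain: ratio = 103/37 = 2.7838; torque at the drum shaft = 38.837 × 2.7838 = 108.11 N·m.

108 N·m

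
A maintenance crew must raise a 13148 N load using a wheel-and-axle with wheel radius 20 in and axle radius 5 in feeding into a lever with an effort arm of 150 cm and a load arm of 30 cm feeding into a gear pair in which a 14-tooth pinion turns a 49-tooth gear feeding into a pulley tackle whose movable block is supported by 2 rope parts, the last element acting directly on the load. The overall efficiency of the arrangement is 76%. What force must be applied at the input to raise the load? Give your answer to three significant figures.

Wheel-and-axle MA = R/r = 20/5 = 4.
Lever MA = effort arm / load arm = 150/30 = 5.
Gear pair MA = 49/14 = 3.5.
Block-and-tackle MA = number of supporting rope parts = 2.
Combined ideal MA = 4 × 5 × 3.5 × 2 = 140.
Actual MA = 140 × 0.76 = 106.4.
Effort = load / actual MA = 13148 / 106.4 = 123.57 N.

124 N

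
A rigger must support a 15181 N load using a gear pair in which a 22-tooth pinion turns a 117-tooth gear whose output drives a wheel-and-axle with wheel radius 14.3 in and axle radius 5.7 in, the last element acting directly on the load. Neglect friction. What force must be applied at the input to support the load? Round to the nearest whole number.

1138 N

Gear pair MA = 117/22 = 5.3182.
Wheel-and-axle MA = R/r = 14.3/5.7 = 2.5088.
Combined ideal MA = 5.3182 × 2.5088 = 13.342.
Effort = load / MA = 15181 / 13.342 = 1137.8 N.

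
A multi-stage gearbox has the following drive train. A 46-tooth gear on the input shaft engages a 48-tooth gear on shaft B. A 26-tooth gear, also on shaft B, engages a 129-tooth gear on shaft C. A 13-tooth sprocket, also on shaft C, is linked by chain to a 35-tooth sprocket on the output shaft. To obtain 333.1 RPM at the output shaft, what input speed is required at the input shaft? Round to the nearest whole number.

4643 RPM

Overall ratio R = 1.0435 × 4.9615 × 2.6923 = 13.939.
Required input speed = output speed × R = 333.1 × 13.939 = 4643 RPM.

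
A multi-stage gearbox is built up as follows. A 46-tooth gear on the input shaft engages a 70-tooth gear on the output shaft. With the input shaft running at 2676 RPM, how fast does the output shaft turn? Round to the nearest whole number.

1759 RPM

the input shaft → the output shaft (gear mesh, 70/46): 2676 ÷ 1.5217 = 1758.5 RPM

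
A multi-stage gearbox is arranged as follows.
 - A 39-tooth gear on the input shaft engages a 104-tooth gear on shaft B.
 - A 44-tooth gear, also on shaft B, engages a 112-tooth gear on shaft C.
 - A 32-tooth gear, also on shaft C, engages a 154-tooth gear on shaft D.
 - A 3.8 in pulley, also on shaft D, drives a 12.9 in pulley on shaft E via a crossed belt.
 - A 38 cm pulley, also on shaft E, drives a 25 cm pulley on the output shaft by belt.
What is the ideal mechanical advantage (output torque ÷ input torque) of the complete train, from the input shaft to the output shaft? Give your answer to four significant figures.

Each stage contributes driven/driver: gear mesh 104/39 = 2.6667, gear mesh 112/44 = 2.5455, gear mesh 154/32 = 4.8125, belt 12.9/3.8 = 3.3947, belt 25/38 = 0.65789.
Overall: 2.6667 × 2.5455 × 4.8125 × 3.3947 × 0.65789 = 72.957.

72.96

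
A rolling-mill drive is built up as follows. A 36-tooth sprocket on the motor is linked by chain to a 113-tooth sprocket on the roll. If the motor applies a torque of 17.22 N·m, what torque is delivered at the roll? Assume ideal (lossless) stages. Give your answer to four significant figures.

Chain: ratio = 113/36 = 3.1389; torque at the roll = 17.22 × 3.1389 = 54.052 N·m.

54.05 N·m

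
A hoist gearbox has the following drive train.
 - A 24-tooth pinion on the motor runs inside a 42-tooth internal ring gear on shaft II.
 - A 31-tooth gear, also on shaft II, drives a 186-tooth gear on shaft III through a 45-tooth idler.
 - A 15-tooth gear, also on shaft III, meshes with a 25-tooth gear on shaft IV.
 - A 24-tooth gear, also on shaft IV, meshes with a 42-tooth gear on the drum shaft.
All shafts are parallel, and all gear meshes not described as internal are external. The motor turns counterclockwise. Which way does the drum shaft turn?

the motor → shaft II: internal mesh, same direction → CCW.
shaft II → shaft III: driver → idler → driven is 2 external meshes, 2 reversals → CCW.
shaft III → shaft IV: external mesh, 1 reversal → CW.
shaft IV → the drum shaft: external mesh, 1 reversal → CCW.
4 reversals in total — an even number — so the drum shaft turns the same way as the motor.

counterclockwise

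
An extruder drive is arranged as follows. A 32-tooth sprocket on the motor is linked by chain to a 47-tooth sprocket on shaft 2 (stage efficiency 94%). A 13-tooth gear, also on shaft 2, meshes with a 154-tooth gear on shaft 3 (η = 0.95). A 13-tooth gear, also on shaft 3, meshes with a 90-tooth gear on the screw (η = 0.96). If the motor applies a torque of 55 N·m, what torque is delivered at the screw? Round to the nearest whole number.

5679 N·m

After the chain (47/32): 55 × 1.4688 × 0.94 = 75.934 N·m
After the gear mesh (154/13): 75.934 × 11.846 × 0.95 = 854.55 N·m
After the gear mesh (90/13): 854.55 × 6.9231 × 0.96 = 5679.5 N·m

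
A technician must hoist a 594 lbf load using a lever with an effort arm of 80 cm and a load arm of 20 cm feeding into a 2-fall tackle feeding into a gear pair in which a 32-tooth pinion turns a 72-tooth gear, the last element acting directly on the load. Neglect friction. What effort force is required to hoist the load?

Lever MA = effort arm / load arm = 80/20 = 4.
Block-and-tackle MA = number of supporting rope parts = 2.
Gear pair MA = 72/32 = 2.25.
Combined ideal MA = 4 × 2 × 2.25 = 18.
Effort = load / MA = 594 / 18 = 33 lbf.

33 lbf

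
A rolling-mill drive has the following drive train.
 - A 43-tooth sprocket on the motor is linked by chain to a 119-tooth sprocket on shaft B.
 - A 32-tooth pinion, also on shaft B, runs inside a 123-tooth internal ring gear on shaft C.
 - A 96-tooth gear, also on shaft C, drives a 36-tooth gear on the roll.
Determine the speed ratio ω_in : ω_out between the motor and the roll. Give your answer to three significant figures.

3.99

Each stage contributes driven/driver: chain 119/43 = 2.7674, internal gear 123/32 = 3.8438, gear mesh 36/96 = 0.375.
Overall: 2.7674 × 3.8438 × 0.375 = 3.989.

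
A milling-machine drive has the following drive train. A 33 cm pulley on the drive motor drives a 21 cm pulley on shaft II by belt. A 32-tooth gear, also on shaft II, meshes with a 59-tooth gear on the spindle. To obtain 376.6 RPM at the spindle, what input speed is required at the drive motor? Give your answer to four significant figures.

Overall ratio R = 0.63636 × 1.8438 = 1.1733.
Required input speed = output speed × R = 376.6 × 1.1733 = 441.86 RPM.

441.9 RPM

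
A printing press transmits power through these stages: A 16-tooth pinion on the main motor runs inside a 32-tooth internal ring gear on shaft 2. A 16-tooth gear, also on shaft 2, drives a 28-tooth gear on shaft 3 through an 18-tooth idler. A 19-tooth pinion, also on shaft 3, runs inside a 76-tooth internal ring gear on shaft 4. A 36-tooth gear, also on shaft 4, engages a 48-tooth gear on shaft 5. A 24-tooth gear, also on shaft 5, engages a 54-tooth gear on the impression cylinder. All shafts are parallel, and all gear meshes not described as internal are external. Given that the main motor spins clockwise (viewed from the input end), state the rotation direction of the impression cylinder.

clockwise

the main motor → shaft 2: internal mesh, same direction → CW.
shaft 2 → shaft 3: driver → idler → driven is 2 external meshes, 2 reversals → CW.
shaft 3 → shaft 4: internal mesh, same direction → CW.
shaft 4 → shaft 5: external mesh, 1 reversal → CCW.
shaft 5 → the impression cylinder: external mesh, 1 reversal → CW.
4 reversals in total — an even number — so the impression cylinder turns the same way as the main motor.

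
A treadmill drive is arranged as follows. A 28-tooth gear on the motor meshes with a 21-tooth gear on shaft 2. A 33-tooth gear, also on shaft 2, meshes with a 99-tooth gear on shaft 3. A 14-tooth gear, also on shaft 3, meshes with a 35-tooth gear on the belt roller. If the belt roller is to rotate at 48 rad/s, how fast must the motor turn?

Overall ratio R = 0.75 × 3 × 2.5 = 5.625.
Required input speed = output speed × R = 48 × 5.625 = 270 rad/s.

270 rad/s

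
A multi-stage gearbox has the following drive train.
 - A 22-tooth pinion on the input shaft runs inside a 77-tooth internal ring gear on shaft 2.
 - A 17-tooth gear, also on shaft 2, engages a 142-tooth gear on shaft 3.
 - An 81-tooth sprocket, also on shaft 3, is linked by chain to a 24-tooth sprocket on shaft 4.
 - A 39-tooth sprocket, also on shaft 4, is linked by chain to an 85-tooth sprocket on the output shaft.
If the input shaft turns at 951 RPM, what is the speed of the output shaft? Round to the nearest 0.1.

Internal gear: ratio = 77/22 = 3.5, so shaft 2 turns at 951 / 3.5 = 271.71 RPM.
Gear mesh: ratio = 142/17 = 8.3529, so shaft 3 turns at 271.71 / 8.3529 = 32.529 RPM.
Chain: ratio = 24/81 = 0.2963, so shaft 4 turns at 32.529 / 0.2963 = 109.79 RPM.
Chain: ratio = 85/39 = 2.1795, so the output shaft turns at 109.79 / 2.1795 = 50.372 RPM.

50.4 RPM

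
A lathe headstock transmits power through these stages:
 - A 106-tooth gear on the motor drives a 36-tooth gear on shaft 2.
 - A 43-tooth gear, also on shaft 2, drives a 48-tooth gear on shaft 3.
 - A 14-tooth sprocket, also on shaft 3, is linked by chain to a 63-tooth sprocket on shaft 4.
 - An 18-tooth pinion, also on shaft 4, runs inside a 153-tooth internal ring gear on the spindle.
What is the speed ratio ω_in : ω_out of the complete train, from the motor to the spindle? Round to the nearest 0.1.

14.5

Each stage contributes driven/driver: gear mesh 36/106 = 0.33962, gear mesh 48/43 = 1.1163, chain 63/14 = 4.5, internal gear 153/18 = 8.5.
Overall: 0.33962 × 1.1163 × 4.5 × 8.5 = 14.501.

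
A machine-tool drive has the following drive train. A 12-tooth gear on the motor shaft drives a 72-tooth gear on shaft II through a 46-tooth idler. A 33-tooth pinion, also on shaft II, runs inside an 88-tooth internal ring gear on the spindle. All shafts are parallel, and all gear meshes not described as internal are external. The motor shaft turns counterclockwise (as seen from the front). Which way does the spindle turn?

the motor shaft → shaft II: driver → idler → driven is 2 external meshes, 2 reversals → CCW.
shaft II → the spindle: internal mesh, same direction → CCW.
2 reversals in total — an even number — so the spindle turns the same way as the motor shaft.

counterclockwise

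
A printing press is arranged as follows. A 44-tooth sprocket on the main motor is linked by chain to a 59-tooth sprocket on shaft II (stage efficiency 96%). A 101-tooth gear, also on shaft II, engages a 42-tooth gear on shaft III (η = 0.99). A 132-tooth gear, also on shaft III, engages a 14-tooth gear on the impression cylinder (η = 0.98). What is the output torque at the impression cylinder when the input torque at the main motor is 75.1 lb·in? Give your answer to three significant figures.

After the chain (59/44): 75.1 × 1.3409 × 0.96 = 96.674 lb·in
After the gear mesh (42/101): 96.674 × 0.41584 × 0.99 = 39.799 lb·in
After the gear mesh (14/132): 39.799 × 0.10606 × 0.98 = 4.1367 lb·in

4.14 lb·in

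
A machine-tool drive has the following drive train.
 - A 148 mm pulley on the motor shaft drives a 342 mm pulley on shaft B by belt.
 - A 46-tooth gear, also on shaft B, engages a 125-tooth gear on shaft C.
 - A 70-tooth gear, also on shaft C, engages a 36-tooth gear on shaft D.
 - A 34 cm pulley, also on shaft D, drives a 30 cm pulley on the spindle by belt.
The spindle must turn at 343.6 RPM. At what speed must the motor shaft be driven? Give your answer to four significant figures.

Overall ratio R = 2.3108 × 2.7174 × 0.51429 × 0.88235 = 2.8495.
Required input speed = output speed × R = 343.6 × 2.8495 = 979.08 RPM.

979.1 RPM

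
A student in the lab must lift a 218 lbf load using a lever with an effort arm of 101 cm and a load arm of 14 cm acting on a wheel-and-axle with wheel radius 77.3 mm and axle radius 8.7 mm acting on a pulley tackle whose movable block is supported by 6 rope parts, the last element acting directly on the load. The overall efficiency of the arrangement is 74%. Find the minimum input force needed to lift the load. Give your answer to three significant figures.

0.766 lbf

Lever MA = effort arm / load arm = 101/14 = 7.2143.
Wheel-and-axle MA = R/r = 77.3/8.7 = 8.8851.
Block-and-tackle MA = number of supporting rope parts = 6.
Combined ideal MA = 7.2143 × 8.8851 × 6 = 384.6.
Actual MA = 384.6 × 0.74 = 284.6.
Effort = load / actual MA = 218 / 284.6 = 0.76598 lbf.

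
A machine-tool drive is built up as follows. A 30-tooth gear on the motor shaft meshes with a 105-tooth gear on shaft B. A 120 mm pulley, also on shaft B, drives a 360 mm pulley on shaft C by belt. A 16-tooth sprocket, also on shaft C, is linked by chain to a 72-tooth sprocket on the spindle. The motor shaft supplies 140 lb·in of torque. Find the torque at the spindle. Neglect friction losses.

gear mesh 105/30 = 3.5 → τ = 140·3.5 = 490 lb·in
belt 360/120 = 3 → τ = 490·3 = 1470 lb·in
chain 72/16 = 4.5 → τ = 1470·4.5 = 6615 lb·in

6615 lb·in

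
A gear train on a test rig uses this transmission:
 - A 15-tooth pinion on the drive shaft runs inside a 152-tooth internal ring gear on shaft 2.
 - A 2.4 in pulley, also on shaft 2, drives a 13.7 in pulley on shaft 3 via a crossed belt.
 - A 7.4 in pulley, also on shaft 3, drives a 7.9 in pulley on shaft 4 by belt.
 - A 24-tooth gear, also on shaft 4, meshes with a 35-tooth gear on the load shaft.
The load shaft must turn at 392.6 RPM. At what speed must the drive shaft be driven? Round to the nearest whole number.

35356 RPM

Overall ratio R = 10.133 × 5.7083 × 1.0676 × 1.4583 = 90.056.
Required input speed = output speed × R = 392.6 × 90.056 = 35356 RPM.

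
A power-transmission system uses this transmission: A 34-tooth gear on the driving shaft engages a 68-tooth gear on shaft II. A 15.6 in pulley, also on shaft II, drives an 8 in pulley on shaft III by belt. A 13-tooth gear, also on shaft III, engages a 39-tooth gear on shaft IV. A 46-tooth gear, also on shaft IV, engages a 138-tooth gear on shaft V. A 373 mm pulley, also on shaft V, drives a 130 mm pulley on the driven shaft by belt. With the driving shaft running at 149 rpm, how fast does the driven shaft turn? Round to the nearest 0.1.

46.3 rpm

Gear mesh: ratio = 68/34 = 2, so shaft II turns at 149 / 2 = 74.5 rpm.
Belt: ratio = 8/15.6 = 0.51282, so shaft III turns at 74.5 / 0.51282 = 145.27 rpm.
Gear mesh: ratio = 39/13 = 3, so shaft IV turns at 145.27 / 3 = 48.425 rpm.
Gear mesh: ratio = 138/46 = 3, so shaft V turns at 48.425 / 3 = 16.142 rpm.
Belt: ratio = 130/373 = 0.34853, so the driven shaft turns at 16.142 / 0.34853 = 46.314 rpm.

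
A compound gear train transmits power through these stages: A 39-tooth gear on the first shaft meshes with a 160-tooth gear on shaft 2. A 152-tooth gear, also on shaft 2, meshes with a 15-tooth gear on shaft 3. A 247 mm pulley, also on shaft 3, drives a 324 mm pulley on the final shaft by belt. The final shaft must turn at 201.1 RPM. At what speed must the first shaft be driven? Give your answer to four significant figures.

Overall ratio R = 4.1026 × 0.098684 × 1.3117 = 0.53107.
Required input speed = output speed × R = 201.1 × 0.53107 = 106.8 RPM.

106.8 RPM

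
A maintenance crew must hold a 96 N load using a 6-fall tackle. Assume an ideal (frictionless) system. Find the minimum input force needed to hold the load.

16 N

Block-and-tackle MA = number of supporting rope parts = 6.
Effort = load / MA = 96 / 6 = 16 N.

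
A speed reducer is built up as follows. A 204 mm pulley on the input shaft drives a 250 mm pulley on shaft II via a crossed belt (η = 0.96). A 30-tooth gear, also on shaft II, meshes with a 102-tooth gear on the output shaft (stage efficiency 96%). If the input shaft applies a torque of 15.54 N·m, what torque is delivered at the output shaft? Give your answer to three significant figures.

After the belt (250/204): 15.54 × 1.2255 × 0.96 = 18.282 N·m
After the gear mesh (102/30): 18.282 × 3.4 × 0.96 = 59.674 N·m

59.7 N·m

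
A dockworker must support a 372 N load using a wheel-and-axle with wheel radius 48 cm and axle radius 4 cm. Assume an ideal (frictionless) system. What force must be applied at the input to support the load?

Wheel-and-axle MA = R/r = 48/4 = 12.
Effort = load / MA = 372 / 12 = 31 N.

31 N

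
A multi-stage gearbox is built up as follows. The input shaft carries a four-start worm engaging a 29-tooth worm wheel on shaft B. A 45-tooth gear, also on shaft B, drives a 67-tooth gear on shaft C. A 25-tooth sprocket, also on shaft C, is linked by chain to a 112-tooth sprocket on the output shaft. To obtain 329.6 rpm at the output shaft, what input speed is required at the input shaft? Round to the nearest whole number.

15939 rpm

Overall ratio R = 7.25 × 1.4889 × 4.48 = 48.359.
Required input speed = output speed × R = 329.6 × 48.359 = 15939 rpm.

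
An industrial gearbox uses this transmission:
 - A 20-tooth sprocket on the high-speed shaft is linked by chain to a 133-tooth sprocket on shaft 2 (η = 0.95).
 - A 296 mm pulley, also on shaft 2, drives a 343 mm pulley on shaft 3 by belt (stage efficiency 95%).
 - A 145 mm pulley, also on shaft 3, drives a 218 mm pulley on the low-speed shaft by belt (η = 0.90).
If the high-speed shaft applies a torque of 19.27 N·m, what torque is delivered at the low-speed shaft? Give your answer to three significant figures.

After the chain (133/20): 19.27 × 6.65 × 0.95 = 121.74 N·m
After the belt (343/296): 121.74 × 1.1588 × 0.95 = 134.01 N·m
After the belt (218/145): 134.01 × 1.5034 × 0.90 = 181.34 N·m

181 N·m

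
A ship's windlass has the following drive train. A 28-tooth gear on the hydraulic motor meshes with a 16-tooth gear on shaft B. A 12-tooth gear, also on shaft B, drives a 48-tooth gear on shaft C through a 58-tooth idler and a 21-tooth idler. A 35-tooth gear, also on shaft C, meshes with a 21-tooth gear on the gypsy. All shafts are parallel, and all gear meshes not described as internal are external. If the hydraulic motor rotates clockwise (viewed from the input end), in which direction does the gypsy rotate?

the hydraulic motor → shaft B: external mesh, 1 reversal → CCW.
shaft B → shaft C: driver → idler → idler → driven is 3 external meshes, 3 reversals → CW.
shaft C → the gypsy: external mesh, 1 reversal → CCW.
5 reversals in total — an odd number — so the gypsy turns opposite to the hydraulic motor.

counterclockwise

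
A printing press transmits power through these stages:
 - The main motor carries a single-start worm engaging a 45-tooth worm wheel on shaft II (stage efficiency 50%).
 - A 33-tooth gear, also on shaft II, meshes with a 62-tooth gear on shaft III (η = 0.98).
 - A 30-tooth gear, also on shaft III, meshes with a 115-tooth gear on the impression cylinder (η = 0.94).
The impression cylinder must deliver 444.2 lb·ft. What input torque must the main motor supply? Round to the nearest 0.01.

2.98 lb·ft

Overall ratio R = 45 × 1.8788 × 3.8333 = 324.09; overall efficiency η = 0.50 × 0.98 × 0.94 = 0.4606.
Input torque = output torque / (R × η) = 444.2 / (324.09 × 0.4606) = 2.9757 lb·ft.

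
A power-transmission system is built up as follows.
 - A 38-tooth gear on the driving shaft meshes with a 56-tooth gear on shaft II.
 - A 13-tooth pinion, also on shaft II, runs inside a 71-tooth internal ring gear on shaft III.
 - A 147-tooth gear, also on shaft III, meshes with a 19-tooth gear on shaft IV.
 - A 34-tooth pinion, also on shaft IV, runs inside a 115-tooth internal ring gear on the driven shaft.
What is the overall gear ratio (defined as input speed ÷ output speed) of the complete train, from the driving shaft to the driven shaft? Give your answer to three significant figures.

3.52

Each stage contributes driven/driver: gear mesh 56/38 = 1.4737, internal gear 71/13 = 5.4615, gear mesh 19/147 = 0.12925, internal gear 115/34 = 3.3824.
Overall: 1.4737 × 5.4615 × 0.12925 × 3.3824 = 3.5186.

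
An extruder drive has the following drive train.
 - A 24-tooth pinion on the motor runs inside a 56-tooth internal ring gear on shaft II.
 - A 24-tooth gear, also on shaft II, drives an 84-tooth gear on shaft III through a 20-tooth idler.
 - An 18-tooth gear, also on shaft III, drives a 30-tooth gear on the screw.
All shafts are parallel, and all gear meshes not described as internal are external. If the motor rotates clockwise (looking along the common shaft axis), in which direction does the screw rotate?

the motor → shaft II: internal mesh, same direction → CW.
shaft II → shaft III: driver → idler → driven is 2 external meshes, 2 reversals → CW.
shaft III → the screw: external mesh, 1 reversal → CCW.
3 reversals in total — an odd number — so the screw turns opposite to the motor.

counterclockwise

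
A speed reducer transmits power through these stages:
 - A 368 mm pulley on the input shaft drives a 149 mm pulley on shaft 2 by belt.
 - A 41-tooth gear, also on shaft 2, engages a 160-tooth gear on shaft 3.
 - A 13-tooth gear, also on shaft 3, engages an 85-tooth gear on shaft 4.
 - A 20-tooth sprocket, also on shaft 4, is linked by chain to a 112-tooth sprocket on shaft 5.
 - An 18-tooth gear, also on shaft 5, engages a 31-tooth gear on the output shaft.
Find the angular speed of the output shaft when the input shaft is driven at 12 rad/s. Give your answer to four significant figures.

0.1204 rad/s

Belt: ratio = 149/368 = 0.40489, so shaft 2 turns at 12 / 0.40489 = 29.638 rad/s.
Gear mesh: ratio = 160/41 = 3.9024, so shaft 3 turns at 29.638 / 3.9024 = 7.5946 rad/s.
Gear mesh: ratio = 85/13 = 6.5385, so shaft 4 turns at 7.5946 / 6.5385 = 1.1615 rad/s.
Chain: ratio = 112/20 = 5.6, so shaft 5 turns at 1.1615 / 5.6 = 0.20742 rad/s.
Gear mesh: ratio = 31/18 = 1.7222, so the output shaft turns at 0.20742 / 1.7222 = 0.12044 rad/s.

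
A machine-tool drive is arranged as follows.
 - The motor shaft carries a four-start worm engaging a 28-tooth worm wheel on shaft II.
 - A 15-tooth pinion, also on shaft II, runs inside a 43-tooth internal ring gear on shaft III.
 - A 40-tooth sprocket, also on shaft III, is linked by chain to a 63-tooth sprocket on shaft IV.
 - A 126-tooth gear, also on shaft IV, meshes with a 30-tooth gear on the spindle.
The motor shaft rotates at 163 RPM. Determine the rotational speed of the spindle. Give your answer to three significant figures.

21.7 RPM

worm 28/4 = 7 → 163/7 = 23.286 RPM
internal gear 43/15 = 2.8667 → 23.286/2.8667 = 8.1229 RPM
chain 63/40 = 1.575 → 8.1229/1.575 = 5.1574 RPM
gear mesh 30/126 = 0.2381 → 5.1574/0.2381 = 21.661 RPM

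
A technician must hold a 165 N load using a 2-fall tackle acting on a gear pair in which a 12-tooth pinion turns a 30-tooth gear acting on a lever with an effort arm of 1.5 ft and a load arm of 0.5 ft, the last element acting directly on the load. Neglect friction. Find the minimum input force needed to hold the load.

Block-and-tackle MA = number of supporting rope parts = 2.
Gear pair MA = 30/12 = 2.5.
Lever MA = effort arm / load arm = 1.5/0.5 = 3.
Combined ideal MA = 2 × 2.5 × 3 = 15.
Effort = load / MA = 165 / 15 = 11 N.

11 N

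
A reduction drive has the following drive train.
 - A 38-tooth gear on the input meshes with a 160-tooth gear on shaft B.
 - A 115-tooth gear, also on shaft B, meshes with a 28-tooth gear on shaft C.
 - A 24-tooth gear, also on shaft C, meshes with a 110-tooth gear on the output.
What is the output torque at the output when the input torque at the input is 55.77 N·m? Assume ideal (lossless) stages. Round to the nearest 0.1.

gear mesh 160/38 = 4.2105 → τ = 55.77·4.2105 = 234.82 N·m
gear mesh 28/115 = 0.24348 → τ = 234.82·0.24348 = 57.174 N·m
gear mesh 110/24 = 4.5833 → τ = 57.174·4.5833 = 262.05 N·m

262.0 N·m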